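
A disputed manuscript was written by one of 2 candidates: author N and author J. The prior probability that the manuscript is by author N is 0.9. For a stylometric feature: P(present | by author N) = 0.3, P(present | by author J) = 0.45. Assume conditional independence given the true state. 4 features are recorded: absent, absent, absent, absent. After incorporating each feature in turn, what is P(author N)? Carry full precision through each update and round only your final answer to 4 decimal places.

Each posterior becomes the prior for the next update.
After 'absent': P(author N) = 0.7·0.9000 / (0.7·0.9000 + 0.55·0.1000) ≈ 0.9197
After 'absent': P(author N) = 0.7·0.9197 / (0.7·0.9197 + 0.55·0.0803) ≈ 0.9358
After 'absent': P(author N) = 0.7·0.9358 / (0.7·0.9358 + 0.55·0.0642) ≈ 0.9489
After 'absent': P(author N) = 0.7·0.9489 / (0.7·0.9489 + 0.55·0.0511) ≈ 0.9594

0.9594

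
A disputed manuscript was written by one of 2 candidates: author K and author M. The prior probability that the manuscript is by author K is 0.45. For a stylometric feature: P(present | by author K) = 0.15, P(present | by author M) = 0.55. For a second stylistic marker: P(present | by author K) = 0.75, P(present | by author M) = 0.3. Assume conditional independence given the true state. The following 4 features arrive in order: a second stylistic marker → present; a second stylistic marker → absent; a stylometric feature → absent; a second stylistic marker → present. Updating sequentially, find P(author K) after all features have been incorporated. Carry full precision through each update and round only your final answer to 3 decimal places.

Apply Bayes' rule sequentially, carrying P(author K) forward.
After a second stylistic marker='present': P(author K) = 0.75·0.4500 / (0.75·0.4500 + 0.3·0.5500) ≈ 0.6716
After a second stylistic marker='absent': P(author K) = 0.25·0.6716 / (0.25·0.6716 + 0.7·0.3284) ≈ 0.4221
After a stylometric feature='absent': P(author K) = 0.85·0.4221 / (0.85·0.4221 + 0.45·0.5779) ≈ 0.5798
After a second stylistic marker='present': P(author K) = 0.75·0.5798 / (0.75·0.5798 + 0.3·0.4202) ≈ 0.7753

0.775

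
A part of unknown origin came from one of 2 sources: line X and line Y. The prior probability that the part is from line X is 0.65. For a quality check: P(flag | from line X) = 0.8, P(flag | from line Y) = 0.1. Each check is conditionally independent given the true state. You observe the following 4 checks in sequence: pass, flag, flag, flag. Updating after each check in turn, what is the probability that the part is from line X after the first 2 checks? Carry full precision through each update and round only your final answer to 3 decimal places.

Apply Bayes' rule sequentially, carrying P(line X) forward.
After 'pass': P(line X) = 0.2·0.6500 / (0.2·0.6500 + 0.9·0.3500) ≈ 0.2921
After 'flag': P(line X) = 0.8·0.2921 / (0.8·0.2921 + 0.1·0.7079) ≈ 0.7675

0.768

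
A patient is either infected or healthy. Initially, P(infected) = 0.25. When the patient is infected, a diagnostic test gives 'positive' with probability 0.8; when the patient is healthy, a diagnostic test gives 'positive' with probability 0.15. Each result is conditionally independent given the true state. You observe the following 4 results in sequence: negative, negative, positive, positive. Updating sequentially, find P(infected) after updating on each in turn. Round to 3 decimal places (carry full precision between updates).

0.344

Apply Bayes' rule sequentially, carrying P(infected) forward.
After 'negative': P(infected) = 0.2·0.2500 / (0.2·0.2500 + 0.85·0.7500) ≈ 0.0727
After 'negative': P(infected) = 0.2·0.0727 / (0.2·0.0727 + 0.85·0.9273) ≈ 0.0181
After 'positive': P(infected) = 0.8·0.0181 / (0.8·0.0181 + 0.15·0.9819) ≈ 0.0896
After 'positive': P(infected) = 0.8·0.0896 / (0.8·0.0896 + 0.15·0.9104) ≈ 0.3442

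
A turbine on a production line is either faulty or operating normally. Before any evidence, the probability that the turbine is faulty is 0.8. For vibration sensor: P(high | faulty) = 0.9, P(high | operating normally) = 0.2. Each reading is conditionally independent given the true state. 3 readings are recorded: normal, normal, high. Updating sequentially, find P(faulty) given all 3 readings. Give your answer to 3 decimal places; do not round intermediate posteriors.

After 'normal': P(faulty) = 0.1·0.8000 / (0.1·0.8000 + 0.8·0.2000) ≈ 0.3333
After 'normal': P(faulty) = 0.1·0.3333 / (0.1·0.3333 + 0.8·0.6667) ≈ 0.0588
After 'high': P(faulty) = 0.9·0.0588 / (0.9·0.0588 + 0.2·0.9412) ≈ 0.2195

0.220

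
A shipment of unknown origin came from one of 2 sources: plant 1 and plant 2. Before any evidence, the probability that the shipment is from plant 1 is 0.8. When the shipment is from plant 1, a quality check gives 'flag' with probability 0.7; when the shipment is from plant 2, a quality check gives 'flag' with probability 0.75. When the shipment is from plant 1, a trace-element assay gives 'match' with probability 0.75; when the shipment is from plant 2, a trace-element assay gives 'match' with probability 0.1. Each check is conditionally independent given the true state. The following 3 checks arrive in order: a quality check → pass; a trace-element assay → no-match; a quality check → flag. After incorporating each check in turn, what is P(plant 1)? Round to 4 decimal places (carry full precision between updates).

After a quality check='pass': P(plant 1) = 0.3·0.8000 / (0.3·0.8000 + 0.25·0.2000) ≈ 0.8276
After a trace-element assay='no-match': P(plant 1) = 0.25·0.8276 / (0.25·0.8276 + 0.9·0.1724) ≈ 0.5714
After a quality check='flag': P(plant 1) = 0.7·0.5714 / (0.7·0.5714 + 0.75·0.4286) ≈ 0.5545

0.5545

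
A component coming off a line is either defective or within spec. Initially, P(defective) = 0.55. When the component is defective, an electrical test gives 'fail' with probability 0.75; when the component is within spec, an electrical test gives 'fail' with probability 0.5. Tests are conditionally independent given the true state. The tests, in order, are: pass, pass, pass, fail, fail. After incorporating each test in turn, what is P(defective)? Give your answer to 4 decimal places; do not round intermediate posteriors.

Apply Bayes' rule sequentially, carrying P(defective) forward.
After 'pass': P(defective) = 0.25·0.5500 / (0.25·0.5500 + 0.5·0.4500) ≈ 0.3793
After 'pass': P(defective) = 0.25·0.3793 / (0.25·0.3793 + 0.5·0.6207) ≈ 0.2340
After 'pass': P(defective) = 0.25·0.2340 / (0.25·0.2340 + 0.5·0.7660) ≈ 0.1325
After 'fail': P(defective) = 0.75·0.1325 / (0.75·0.1325 + 0.5·0.8675) ≈ 0.1864
After 'fail': P(defective) = 0.75·0.1864 / (0.75·0.1864 + 0.5·0.8136) ≈ 0.2558

0.2558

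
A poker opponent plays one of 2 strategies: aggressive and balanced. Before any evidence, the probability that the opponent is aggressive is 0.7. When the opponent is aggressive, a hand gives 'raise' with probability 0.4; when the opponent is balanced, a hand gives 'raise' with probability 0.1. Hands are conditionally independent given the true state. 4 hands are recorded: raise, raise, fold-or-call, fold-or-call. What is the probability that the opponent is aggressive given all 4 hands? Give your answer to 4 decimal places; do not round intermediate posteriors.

0.9432

After 'raise': P(aggressive) = 0.4·0.7000 / (0.4·0.7000 + 0.1·0.3000) ≈ 0.9032
After 'raise': P(aggressive) = 0.4·0.9032 / (0.4·0.9032 + 0.1·0.0968) ≈ 0.9739
After 'fold-or-call': P(aggressive) = 0.6·0.9739 / (0.6·0.9739 + 0.9·0.0261) ≈ 0.9614
After 'fold-or-call': P(aggressive) = 0.6·0.9614 / (0.6·0.9614 + 0.9·0.0386) ≈ 0.9432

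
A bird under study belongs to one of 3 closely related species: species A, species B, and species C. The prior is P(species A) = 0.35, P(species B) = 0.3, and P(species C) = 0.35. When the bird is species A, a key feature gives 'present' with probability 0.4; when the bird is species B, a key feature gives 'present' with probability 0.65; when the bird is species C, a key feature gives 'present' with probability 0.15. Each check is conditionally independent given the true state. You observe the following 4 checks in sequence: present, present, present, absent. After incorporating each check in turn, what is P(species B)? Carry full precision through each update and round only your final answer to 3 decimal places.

After 'present': normaliser = 0.4·0.3500 + 0.65·0.3000 + 0.15·0.3500; P(species A) ≈ 0.3613, P(species B) ≈ 0.5032, P(species C) ≈ 0.1355
After 'present': normaliser = 0.4·0.3613 + 0.65·0.5032 + 0.15·0.1355; P(species A) ≈ 0.2938, P(species B) ≈ 0.6649, P(species C) ≈ 0.0413
After 'present': normaliser = 0.4·0.2938 + 0.65·0.6649 + 0.15·0.0413; P(species A) ≈ 0.2114, P(species B) ≈ 0.7775, P(species C) ≈ 0.0111
After 'absent': normaliser = 0.6·0.2114 + 0.35·0.7775 + 0.85·0.0111; P(species A) ≈ 0.3105, P(species B) ≈ 0.6663, P(species C) ≈ 0.0232

0.666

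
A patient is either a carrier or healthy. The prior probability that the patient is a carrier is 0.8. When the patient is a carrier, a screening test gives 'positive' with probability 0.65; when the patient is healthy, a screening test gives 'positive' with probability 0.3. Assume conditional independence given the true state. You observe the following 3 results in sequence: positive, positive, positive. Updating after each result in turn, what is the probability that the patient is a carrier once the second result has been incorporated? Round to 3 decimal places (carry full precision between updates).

After 'positive': P(carrier) = 0.65·0.8000 / (0.65·0.8000 + 0.3·0.2000) ≈ 0.8966
After 'positive': P(carrier) = 0.65·0.8966 / (0.65·0.8966 + 0.3·0.1034) ≈ 0.9494

0.949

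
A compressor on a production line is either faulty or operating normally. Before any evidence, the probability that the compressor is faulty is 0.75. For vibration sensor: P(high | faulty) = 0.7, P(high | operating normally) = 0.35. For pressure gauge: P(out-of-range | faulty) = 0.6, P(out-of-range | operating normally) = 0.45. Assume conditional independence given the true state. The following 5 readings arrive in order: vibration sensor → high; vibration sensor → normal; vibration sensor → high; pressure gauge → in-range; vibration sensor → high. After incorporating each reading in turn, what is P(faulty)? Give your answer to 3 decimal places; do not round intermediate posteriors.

0.890

After vibration sensor='high': P(faulty) = 0.7·0.7500 / (0.7·0.7500 + 0.35·0.2500) ≈ 0.8571
After vibration sensor='normal': P(faulty) = 0.3·0.8571 / (0.3·0.8571 + 0.65·0.1429) ≈ 0.7347
After vibration sensor='high': P(faulty) = 0.7·0.7347 / (0.7·0.7347 + 0.35·0.2653) ≈ 0.8471
After pressure gauge='in-range': P(faulty) = 0.4·0.8471 / (0.4·0.8471 + 0.55·0.1529) ≈ 0.8011
After vibration sensor='high': P(faulty) = 0.7·0.8011 / (0.7·0.8011 + 0.35·0.1989) ≈ 0.8896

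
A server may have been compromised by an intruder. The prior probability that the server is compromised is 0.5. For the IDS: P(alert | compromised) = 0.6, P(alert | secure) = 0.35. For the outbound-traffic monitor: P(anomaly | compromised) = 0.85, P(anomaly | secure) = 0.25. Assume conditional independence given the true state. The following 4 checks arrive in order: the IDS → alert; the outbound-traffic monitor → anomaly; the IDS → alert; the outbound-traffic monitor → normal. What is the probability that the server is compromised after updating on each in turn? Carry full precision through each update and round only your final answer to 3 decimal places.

Each posterior becomes the prior for the next update.
After the IDS='alert': P(compromised) = 0.6·0.5000 / (0.6·0.5000 + 0.35·0.5000) ≈ 0.6316
After the outbound-traffic monitor='anomaly': P(compromised) = 0.85·0.6316 / (0.85·0.6316 + 0.25·0.3684) ≈ 0.8536
After the IDS='alert': P(compromised) = 0.6·0.8536 / (0.6·0.8536 + 0.35·0.1464) ≈ 0.9090
After the outbound-traffic monitor='normal': P(compromised) = 0.15·0.9090 / (0.15·0.9090 + 0.75·0.0910) ≈ 0.6665

0.666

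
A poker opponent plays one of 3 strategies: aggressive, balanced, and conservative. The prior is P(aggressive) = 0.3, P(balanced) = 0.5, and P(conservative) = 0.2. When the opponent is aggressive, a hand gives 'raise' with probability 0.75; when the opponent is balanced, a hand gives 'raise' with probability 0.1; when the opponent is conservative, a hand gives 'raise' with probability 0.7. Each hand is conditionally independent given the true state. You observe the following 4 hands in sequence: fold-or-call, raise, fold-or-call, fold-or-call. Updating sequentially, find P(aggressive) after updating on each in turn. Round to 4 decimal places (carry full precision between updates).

0.0804

After 'fold-or-call': normaliser = 0.25·0.3000 + 0.9·0.5000 + 0.3·0.2000; P(aggressive) ≈ 0.1282, P(balanced) ≈ 0.7692, P(conservative) ≈ 0.1026
After 'raise': normaliser = 0.75·0.1282 + 0.1·0.7692 + 0.7·0.1026; P(aggressive) ≈ 0.3927, P(balanced) ≈ 0.3141, P(conservative) ≈ 0.2932
After 'fold-or-call': normaliser = 0.25·0.3927 + 0.9·0.3141 + 0.3·0.2932; P(aggressive) ≈ 0.2094, P(balanced) ≈ 0.6030, P(conservative) ≈ 0.1876
After 'fold-or-call': normaliser = 0.25·0.2094 + 0.9·0.6030 + 0.3·0.1876; P(aggressive) ≈ 0.0804, P(balanced) ≈ 0.8332, P(conservative) ≈ 0.0864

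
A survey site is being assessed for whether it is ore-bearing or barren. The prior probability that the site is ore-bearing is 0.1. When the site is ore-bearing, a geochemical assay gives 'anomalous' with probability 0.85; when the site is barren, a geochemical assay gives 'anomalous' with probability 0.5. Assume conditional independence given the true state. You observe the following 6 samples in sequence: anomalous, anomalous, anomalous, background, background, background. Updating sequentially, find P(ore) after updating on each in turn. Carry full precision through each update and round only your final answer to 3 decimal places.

After 'anomalous': P(ore) = 0.85·0.1000 / (0.85·0.1000 + 0.5·0.9000) ≈ 0.1589
After 'anomalous': P(ore) = 0.85·0.1589 / (0.85·0.1589 + 0.5·0.8411) ≈ 0.2431
After 'anomalous': P(ore) = 0.85·0.2431 / (0.85·0.2431 + 0.5·0.7569) ≈ 0.3531
After 'background': P(ore) = 0.15·0.3531 / (0.15·0.3531 + 0.5·0.6469) ≈ 0.1407
After 'background': P(ore) = 0.15·0.1407 / (0.15·0.1407 + 0.5·0.8593) ≈ 0.0468
After 'background': P(ore) = 0.15·0.0468 / (0.15·0.0468 + 0.5·0.9532) ≈ 0.0145

0.015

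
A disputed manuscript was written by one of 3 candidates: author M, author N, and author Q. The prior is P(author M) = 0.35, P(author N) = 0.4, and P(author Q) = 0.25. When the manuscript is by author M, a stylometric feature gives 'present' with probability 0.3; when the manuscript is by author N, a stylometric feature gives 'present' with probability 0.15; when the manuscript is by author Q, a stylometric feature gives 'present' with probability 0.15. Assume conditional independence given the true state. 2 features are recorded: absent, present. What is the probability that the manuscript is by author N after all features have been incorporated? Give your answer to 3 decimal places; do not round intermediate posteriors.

0.326

Each posterior becomes the prior for the next update.
After 'absent': normaliser = 0.7·0.3500 + 0.85·0.4000 + 0.85·0.2500; P(author M) ≈ 0.3072, P(author N) ≈ 0.4263, P(author Q) ≈ 0.2665
After 'present': normaliser = 0.3·0.3072 + 0.15·0.4263 + 0.15·0.2665; P(author M) ≈ 0.4700, P(author N) ≈ 0.3261, P(author Q) ≈ 0.2038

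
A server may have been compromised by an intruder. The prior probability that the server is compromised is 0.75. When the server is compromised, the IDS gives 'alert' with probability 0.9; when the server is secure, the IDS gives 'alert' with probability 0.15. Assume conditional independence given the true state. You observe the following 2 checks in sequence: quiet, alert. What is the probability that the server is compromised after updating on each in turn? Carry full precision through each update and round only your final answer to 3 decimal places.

Apply Bayes' rule sequentially, carrying P(compromised) forward.
After 'quiet': P(compromised) = 0.1·0.7500 / (0.1·0.7500 + 0.85·0.2500) ≈ 0.2609
After 'alert': P(compromised) = 0.9·0.2609 / (0.9·0.2609 + 0.15·0.7391) ≈ 0.6792

0.679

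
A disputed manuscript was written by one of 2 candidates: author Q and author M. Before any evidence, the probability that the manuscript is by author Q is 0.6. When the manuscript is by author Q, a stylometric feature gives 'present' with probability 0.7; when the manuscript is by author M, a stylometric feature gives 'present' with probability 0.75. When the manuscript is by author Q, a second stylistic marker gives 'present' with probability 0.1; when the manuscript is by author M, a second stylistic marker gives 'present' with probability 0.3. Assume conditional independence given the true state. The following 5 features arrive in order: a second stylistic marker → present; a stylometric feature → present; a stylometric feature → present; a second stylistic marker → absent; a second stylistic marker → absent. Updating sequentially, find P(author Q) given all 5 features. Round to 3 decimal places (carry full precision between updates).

Apply Bayes' rule sequentially, carrying P(author Q) forward.
After a second stylistic marker='present': P(author Q) = 0.1·0.6000 / (0.1·0.6000 + 0.3·0.4000) ≈ 0.3333
After a stylometric feature='present': P(author Q) = 0.7·0.3333 / (0.7·0.3333 + 0.75·0.6667) ≈ 0.3182
After a stylometric feature='present': P(author Q) = 0.7·0.3182 / (0.7·0.3182 + 0.75·0.6818) ≈ 0.3034
After a second stylistic marker='absent': P(author Q) = 0.9·0.3034 / (0.9·0.3034 + 0.7·0.6966) ≈ 0.3590
After a second stylistic marker='absent': P(author Q) = 0.9·0.3590 / (0.9·0.3590 + 0.7·0.6410) ≈ 0.4186

0.419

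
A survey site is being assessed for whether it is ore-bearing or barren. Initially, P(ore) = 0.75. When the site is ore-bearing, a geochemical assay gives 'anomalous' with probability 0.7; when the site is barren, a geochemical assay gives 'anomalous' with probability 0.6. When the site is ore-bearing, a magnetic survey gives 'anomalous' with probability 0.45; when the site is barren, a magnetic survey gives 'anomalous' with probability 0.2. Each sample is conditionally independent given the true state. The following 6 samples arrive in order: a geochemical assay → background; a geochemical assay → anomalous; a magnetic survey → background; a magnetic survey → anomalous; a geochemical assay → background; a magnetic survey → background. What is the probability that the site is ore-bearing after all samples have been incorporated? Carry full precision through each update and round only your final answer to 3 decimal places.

Apply Bayes' rule sequentially, carrying P(ore) forward.
After a geochemical assay='background': P(ore) = 0.3·0.7500 / (0.3·0.7500 + 0.4·0.2500) ≈ 0.6923
After a geochemical assay='anomalous': P(ore) = 0.7·0.6923 / (0.7·0.6923 + 0.6·0.3077) ≈ 0.7241
After a magnetic survey='background': P(ore) = 0.55·0.7241 / (0.55·0.7241 + 0.8·0.2759) ≈ 0.6435
After a magnetic survey='anomalous': P(ore) = 0.45·0.6435 / (0.45·0.6435 + 0.2·0.3565) ≈ 0.8024
After a geochemical assay='background': P(ore) = 0.3·0.8024 / (0.3·0.8024 + 0.4·0.1976) ≈ 0.7528
After a magnetic survey='background': P(ore) = 0.55·0.7528 / (0.55·0.7528 + 0.8·0.2472) ≈ 0.6768

0.677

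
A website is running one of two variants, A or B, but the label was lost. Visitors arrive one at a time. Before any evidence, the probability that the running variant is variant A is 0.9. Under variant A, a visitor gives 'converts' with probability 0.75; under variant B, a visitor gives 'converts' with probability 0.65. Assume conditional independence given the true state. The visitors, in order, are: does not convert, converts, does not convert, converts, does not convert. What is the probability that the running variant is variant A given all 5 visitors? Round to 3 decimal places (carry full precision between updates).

0.814

After 'does not convert': P(A) = 0.25·0.9000 / (0.25·0.9000 + 0.35·0.1000) ≈ 0.8654
After 'converts': P(A) = 0.75·0.8654 / (0.75·0.8654 + 0.65·0.1346) ≈ 0.8812
After 'does not convert': P(A) = 0.25·0.8812 / (0.25·0.8812 + 0.35·0.1188) ≈ 0.8412
After 'converts': P(A) = 0.75·0.8412 / (0.75·0.8412 + 0.65·0.1588) ≈ 0.8594
After 'does not convert': P(A) = 0.25·0.8594 / (0.25·0.8594 + 0.35·0.1406) ≈ 0.8137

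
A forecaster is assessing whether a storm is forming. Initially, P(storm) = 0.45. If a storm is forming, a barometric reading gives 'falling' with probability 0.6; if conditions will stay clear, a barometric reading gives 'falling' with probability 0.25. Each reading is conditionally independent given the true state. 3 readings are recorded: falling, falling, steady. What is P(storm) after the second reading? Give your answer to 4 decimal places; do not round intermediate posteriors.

After 'falling': P(storm) = 0.6·0.4500 / (0.6·0.4500 + 0.25·0.5500) ≈ 0.6626
After 'falling': P(storm) = 0.6·0.6626 / (0.6·0.6626 + 0.25·0.3374) ≈ 0.8250

0.8250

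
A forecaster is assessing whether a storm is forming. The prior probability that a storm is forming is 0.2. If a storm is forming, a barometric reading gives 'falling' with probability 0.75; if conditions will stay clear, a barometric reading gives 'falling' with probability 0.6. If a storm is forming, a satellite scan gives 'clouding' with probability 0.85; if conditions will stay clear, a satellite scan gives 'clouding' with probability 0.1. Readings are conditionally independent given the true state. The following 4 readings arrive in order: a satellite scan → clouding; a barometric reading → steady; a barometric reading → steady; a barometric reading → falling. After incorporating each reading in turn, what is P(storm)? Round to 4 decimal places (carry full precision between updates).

After a satellite scan='clouding': P(storm) = 0.85·0.2000 / (0.85·0.2000 + 0.1·0.8000) ≈ 0.6800
After a barometric reading='steady': P(storm) = 0.25·0.6800 / (0.25·0.6800 + 0.4·0.3200) ≈ 0.5705
After a barometric reading='steady': P(storm) = 0.25·0.5705 / (0.25·0.5705 + 0.4·0.4295) ≈ 0.4536
After a barometric reading='falling': P(storm) = 0.75·0.4536 / (0.75·0.4536 + 0.6·0.5464) ≈ 0.5092

0.5092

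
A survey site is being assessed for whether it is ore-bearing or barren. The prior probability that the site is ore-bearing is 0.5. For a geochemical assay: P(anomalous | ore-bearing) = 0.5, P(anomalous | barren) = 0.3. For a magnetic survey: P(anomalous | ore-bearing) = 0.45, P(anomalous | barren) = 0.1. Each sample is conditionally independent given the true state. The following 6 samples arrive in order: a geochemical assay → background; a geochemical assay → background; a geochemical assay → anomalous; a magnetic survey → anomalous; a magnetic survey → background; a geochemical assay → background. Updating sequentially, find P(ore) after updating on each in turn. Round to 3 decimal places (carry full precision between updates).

Each posterior becomes the prior for the next update.
After a geochemical assay='background': P(ore) = 0.5·0.5000 / (0.5·0.5000 + 0.7·0.5000) ≈ 0.4167
After a geochemical assay='background': P(ore) = 0.5·0.4167 / (0.5·0.4167 + 0.7·0.5833) ≈ 0.3378
After a geochemical assay='anomalous': P(ore) = 0.5·0.3378 / (0.5·0.3378 + 0.3·0.6622) ≈ 0.4596
After a magnetic survey='anomalous': P(ore) = 0.45·0.4596 / (0.45·0.4596 + 0.1·0.5404) ≈ 0.7928
After a magnetic survey='background': P(ore) = 0.55·0.7928 / (0.55·0.7928 + 0.9·0.2072) ≈ 0.7005
After a geochemical assay='background': P(ore) = 0.5·0.7005 / (0.5·0.7005 + 0.7·0.2995) ≈ 0.6255

0.626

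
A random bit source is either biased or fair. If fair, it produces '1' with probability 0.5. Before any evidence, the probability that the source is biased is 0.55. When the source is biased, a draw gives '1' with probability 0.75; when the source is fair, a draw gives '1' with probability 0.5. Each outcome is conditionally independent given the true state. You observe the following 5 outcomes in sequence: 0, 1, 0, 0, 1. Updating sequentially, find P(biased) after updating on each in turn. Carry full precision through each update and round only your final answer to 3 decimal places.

Each posterior becomes the prior for the next update.
After '0': P(biased) = 0.25·0.5500 / (0.25·0.5500 + 0.5·0.4500) ≈ 0.3793
After '1': P(biased) = 0.75·0.3793 / (0.75·0.3793 + 0.5·0.6207) ≈ 0.4783
After '0': P(biased) = 0.25·0.4783 / (0.25·0.4783 + 0.5·0.5217) ≈ 0.3143
After '0': P(biased) = 0.25·0.3143 / (0.25·0.3143 + 0.5·0.6857) ≈ 0.1864
After '1': P(biased) = 0.75·0.1864 / (0.75·0.1864 + 0.5·0.8136) ≈ 0.2558

0.256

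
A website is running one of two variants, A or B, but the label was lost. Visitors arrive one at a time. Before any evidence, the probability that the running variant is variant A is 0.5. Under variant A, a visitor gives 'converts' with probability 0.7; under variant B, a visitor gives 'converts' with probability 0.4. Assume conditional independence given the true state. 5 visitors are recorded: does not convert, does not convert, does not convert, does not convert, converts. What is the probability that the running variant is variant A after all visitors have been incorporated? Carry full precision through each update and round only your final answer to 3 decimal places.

After 'does not convert': P(A) = 0.3·0.5000 / (0.3·0.5000 + 0.6·0.5000) ≈ 0.3333
After 'does not convert': P(A) = 0.3·0.3333 / (0.3·0.3333 + 0.6·0.6667) ≈ 0.2000
After 'does not convert': P(A) = 0.3·0.2000 / (0.3·0.2000 + 0.6·0.8000) ≈ 0.1111
After 'does not convert': P(A) = 0.3·0.1111 / (0.3·0.1111 + 0.6·0.8889) ≈ 0.0588
After 'converts': P(A) = 0.7·0.0588 / (0.7·0.0588 + 0.4·0.9412) ≈ 0.0986

0.099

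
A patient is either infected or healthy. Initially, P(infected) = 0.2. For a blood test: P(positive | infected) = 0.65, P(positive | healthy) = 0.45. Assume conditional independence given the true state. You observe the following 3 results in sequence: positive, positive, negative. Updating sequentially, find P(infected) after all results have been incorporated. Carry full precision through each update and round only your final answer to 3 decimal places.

Each posterior becomes the prior for the next update.
After 'positive': P(infected) = 0.65·0.2000 / (0.65·0.2000 + 0.45·0.8000) ≈ 0.2653
After 'positive': P(infected) = 0.65·0.2653 / (0.65·0.2653 + 0.45·0.7347) ≈ 0.3428
After 'negative': P(infected) = 0.35·0.3428 / (0.35·0.3428 + 0.55·0.6572) ≈ 0.2492

0.249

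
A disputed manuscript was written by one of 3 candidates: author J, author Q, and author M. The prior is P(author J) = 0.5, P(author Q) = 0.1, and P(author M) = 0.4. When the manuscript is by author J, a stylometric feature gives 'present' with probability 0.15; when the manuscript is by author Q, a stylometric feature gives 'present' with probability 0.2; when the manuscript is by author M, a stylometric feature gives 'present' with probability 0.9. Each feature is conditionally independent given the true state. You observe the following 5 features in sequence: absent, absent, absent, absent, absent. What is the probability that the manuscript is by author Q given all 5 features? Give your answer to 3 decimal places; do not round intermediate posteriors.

0.129

After 'absent': normaliser = 0.85·0.5000 + 0.8·0.1000 + 0.1·0.4000; P(author J) ≈ 0.7798, P(author Q) ≈ 0.1468, P(author M) ≈ 0.0734
After 'absent': normaliser = 0.85·0.7798 + 0.8·0.1468 + 0.1·0.0734; P(author J) ≈ 0.8416, P(author Q) ≈ 0.1491, P(author M) ≈ 0.0093
After 'absent': normaliser = 0.85·0.8416 + 0.8·0.1491 + 0.1·0.0093; P(author J) ≈ 0.8561, P(author Q) ≈ 0.1428, P(author M) ≈ 0.0011
After 'absent': normaliser = 0.85·0.8561 + 0.8·0.1428 + 0.1·0.0011; P(author J) ≈ 0.8642, P(author Q) ≈ 0.1356, P(author M) ≈ 0.0001
After 'absent': normaliser = 0.85·0.8642 + 0.8·0.1356 + 0.1·0.0001; P(author J) ≈ 0.8713, P(author Q) ≈ 0.1287, P(author M) ≈ 0.0000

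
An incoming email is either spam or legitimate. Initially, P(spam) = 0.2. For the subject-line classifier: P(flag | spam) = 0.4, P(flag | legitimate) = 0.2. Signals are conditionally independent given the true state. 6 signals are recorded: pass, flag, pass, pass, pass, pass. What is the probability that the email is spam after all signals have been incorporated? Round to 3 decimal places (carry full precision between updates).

0.106

After 'pass': P(spam) = 0.6·0.2000 / (0.6·0.2000 + 0.8·0.8000) ≈ 0.1579
After 'flag': P(spam) = 0.4·0.1579 / (0.4·0.1579 + 0.2·0.8421) ≈ 0.2727
After 'pass': P(spam) = 0.6·0.2727 / (0.6·0.2727 + 0.8·0.7273) ≈ 0.2195
After 'pass': P(spam) = 0.6·0.2195 / (0.6·0.2195 + 0.8·0.7805) ≈ 0.1742
After 'pass': P(spam) = 0.6·0.1742 / (0.6·0.1742 + 0.8·0.8258) ≈ 0.1366
After 'pass': P(spam) = 0.6·0.1366 / (0.6·0.1366 + 0.8·0.8634) ≈ 0.1061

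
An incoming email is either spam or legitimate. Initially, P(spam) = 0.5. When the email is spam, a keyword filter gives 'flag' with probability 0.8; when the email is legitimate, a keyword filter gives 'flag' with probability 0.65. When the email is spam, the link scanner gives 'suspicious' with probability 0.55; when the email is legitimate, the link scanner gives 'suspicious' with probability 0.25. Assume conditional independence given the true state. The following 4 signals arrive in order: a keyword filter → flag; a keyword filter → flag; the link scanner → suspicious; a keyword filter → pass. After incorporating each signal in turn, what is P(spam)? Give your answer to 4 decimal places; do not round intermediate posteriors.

Apply Bayes' rule sequentially, carrying P(spam) forward.
After a keyword filter='flag': P(spam) = 0.8·0.5000 / (0.8·0.5000 + 0.65·0.5000) ≈ 0.5517
After a keyword filter='flag': P(spam) = 0.8·0.5517 / (0.8·0.5517 + 0.65·0.4483) ≈ 0.6024
After the link scanner='suspicious': P(spam) = 0.55·0.6024 / (0.55·0.6024 + 0.25·0.3976) ≈ 0.7692
After a keyword filter='pass': P(spam) = 0.2·0.7692 / (0.2·0.7692 + 0.35·0.2308) ≈ 0.6557

0.6557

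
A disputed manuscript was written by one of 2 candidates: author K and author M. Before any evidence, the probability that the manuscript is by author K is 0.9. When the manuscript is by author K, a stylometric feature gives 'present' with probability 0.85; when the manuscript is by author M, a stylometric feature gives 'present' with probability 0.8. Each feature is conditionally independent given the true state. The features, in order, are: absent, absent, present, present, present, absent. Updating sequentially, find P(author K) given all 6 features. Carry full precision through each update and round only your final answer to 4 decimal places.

After 'absent': P(author K) = 0.15·0.9000 / (0.15·0.9000 + 0.2·0.1000) ≈ 0.8710
After 'absent': P(author K) = 0.15·0.8710 / (0.15·0.8710 + 0.2·0.1290) ≈ 0.8351
After 'present': P(author K) = 0.85·0.8351 / (0.85·0.8351 + 0.8·0.1649) ≈ 0.8432
After 'present': P(author K) = 0.85·0.8432 / (0.85·0.8432 + 0.8·0.1568) ≈ 0.8511
After 'present': P(author K) = 0.85·0.8511 / (0.85·0.8511 + 0.8·0.1489) ≈ 0.8586
After 'absent': P(author K) = 0.15·0.8586 / (0.15·0.8586 + 0.2·0.1414) ≈ 0.8200

0.8200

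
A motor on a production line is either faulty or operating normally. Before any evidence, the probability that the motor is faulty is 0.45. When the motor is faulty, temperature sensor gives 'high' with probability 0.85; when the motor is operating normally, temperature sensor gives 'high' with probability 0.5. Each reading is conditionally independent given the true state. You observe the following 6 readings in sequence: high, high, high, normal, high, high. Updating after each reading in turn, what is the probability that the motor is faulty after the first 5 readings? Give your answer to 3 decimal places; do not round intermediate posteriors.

After 'high': P(faulty) = 0.85·0.4500 / (0.85·0.4500 + 0.5·0.5500) ≈ 0.5817
After 'high': P(faulty) = 0.85·0.5817 / (0.85·0.5817 + 0.5·0.4183) ≈ 0.7028
After 'high': P(faulty) = 0.85·0.7028 / (0.85·0.7028 + 0.5·0.2972) ≈ 0.8008
After 'normal': P(faulty) = 0.15·0.8008 / (0.15·0.8008 + 0.5·0.1992) ≈ 0.5467
After 'high': P(faulty) = 0.85·0.5467 / (0.85·0.5467 + 0.5·0.4533) ≈ 0.6721

0.672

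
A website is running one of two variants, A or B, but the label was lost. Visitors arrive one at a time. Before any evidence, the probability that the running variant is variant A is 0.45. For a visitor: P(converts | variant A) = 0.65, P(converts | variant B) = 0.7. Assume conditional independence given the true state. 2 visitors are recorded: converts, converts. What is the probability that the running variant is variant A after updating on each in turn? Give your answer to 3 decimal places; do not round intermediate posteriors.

0.414

After 'converts': P(A) = 0.65·0.4500 / (0.65·0.4500 + 0.7·0.5500) ≈ 0.4317
After 'converts': P(A) = 0.65·0.4317 / (0.65·0.4317 + 0.7·0.5683) ≈ 0.4137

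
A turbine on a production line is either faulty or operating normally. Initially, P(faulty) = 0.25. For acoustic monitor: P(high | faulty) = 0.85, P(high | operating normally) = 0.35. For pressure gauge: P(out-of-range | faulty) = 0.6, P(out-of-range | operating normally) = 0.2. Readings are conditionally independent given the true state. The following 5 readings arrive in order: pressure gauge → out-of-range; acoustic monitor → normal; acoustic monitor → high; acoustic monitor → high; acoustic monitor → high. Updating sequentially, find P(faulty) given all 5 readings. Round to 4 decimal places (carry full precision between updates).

Apply Bayes' rule sequentially, carrying P(faulty) forward.
After pressure gauge='out-of-range': P(faulty) = 0.6·0.2500 / (0.6·0.2500 + 0.2·0.7500) ≈ 0.5000
After acoustic monitor='normal': P(faulty) = 0.15·0.5000 / (0.15·0.5000 + 0.65·0.5000) ≈ 0.1875
After acoustic monitor='high': P(faulty) = 0.85·0.1875 / (0.85·0.1875 + 0.35·0.8125) ≈ 0.3592
After acoustic monitor='high': P(faulty) = 0.85·0.3592 / (0.85·0.3592 + 0.35·0.6408) ≈ 0.5765
After acoustic monitor='high': P(faulty) = 0.85·0.5765 / (0.85·0.5765 + 0.35·0.4235) ≈ 0.7677

0.7677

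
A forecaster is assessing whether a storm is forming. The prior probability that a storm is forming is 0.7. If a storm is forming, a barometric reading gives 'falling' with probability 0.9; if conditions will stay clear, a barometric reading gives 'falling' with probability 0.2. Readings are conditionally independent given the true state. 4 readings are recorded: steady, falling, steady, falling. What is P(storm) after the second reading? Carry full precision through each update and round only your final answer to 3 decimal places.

0.568

Each posterior becomes the prior for the next update.
After 'steady': P(storm) = 0.1·0.7000 / (0.1·0.7000 + 0.8·0.3000) ≈ 0.2258
After 'falling': P(storm) = 0.9·0.2258 / (0.9·0.2258 + 0.2·0.7742) ≈ 0.5676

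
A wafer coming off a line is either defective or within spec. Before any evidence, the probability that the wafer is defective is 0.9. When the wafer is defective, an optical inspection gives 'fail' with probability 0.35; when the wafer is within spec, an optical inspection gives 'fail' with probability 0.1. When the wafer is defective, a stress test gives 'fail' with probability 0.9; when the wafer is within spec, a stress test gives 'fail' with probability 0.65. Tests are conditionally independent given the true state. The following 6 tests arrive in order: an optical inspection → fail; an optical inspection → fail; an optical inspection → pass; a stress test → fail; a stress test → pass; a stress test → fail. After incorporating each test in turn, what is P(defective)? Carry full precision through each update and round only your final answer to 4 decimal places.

After an optical inspection='fail': P(defective) = 0.35·0.9000 / (0.35·0.9000 + 0.1·0.1000) ≈ 0.9692
After an optical inspection='fail': P(defective) = 0.35·0.9692 / (0.35·0.9692 + 0.1·0.0308) ≈ 0.9910
After an optical inspection='pass': P(defective) = 0.65·0.9910 / (0.65·0.9910 + 0.9·0.0090) ≈ 0.9876
After a stress test='fail': P(defective) = 0.9·0.9876 / (0.9·0.9876 + 0.65·0.0124) ≈ 0.9910
After a stress test='pass': P(defective) = 0.1·0.9910 / (0.1·0.9910 + 0.35·0.0090) ≈ 0.9692
After a stress test='fail': P(defective) = 0.9·0.9692 / (0.9·0.9692 + 0.65·0.0308) ≈ 0.9776

0.9776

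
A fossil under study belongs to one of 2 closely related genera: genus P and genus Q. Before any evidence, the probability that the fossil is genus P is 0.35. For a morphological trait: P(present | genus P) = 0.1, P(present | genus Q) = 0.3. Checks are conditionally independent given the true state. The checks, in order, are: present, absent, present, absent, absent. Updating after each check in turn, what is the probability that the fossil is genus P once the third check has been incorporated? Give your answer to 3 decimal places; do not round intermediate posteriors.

0.071

After 'present': P(genus P) = 0.1·0.3500 / (0.1·0.3500 + 0.3·0.6500) ≈ 0.1522
After 'absent': P(genus P) = 0.9·0.1522 / (0.9·0.1522 + 0.7·0.8478) ≈ 0.1875
After 'present': P(genus P) = 0.1·0.1875 / (0.1·0.1875 + 0.3·0.8125) ≈ 0.0714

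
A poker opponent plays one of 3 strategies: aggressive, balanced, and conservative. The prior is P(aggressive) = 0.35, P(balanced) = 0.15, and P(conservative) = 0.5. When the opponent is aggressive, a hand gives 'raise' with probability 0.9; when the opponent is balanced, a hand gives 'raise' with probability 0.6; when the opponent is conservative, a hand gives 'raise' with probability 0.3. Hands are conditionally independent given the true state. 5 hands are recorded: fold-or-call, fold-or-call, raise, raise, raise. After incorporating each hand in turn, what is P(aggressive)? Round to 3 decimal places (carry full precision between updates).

0.178

Apply Bayes' rule sequentially, carrying P(aggressive) forward.
After 'fold-or-call': normaliser = 0.1·0.3500 + 0.4·0.1500 + 0.7·0.5000; P(aggressive) ≈ 0.0787, P(balanced) ≈ 0.1348, P(conservative) ≈ 0.7865
After 'fold-or-call': normaliser = 0.1·0.0787 + 0.4·0.1348 + 0.7·0.7865; P(aggressive) ≈ 0.0128, P(balanced) ≈ 0.0881, P(conservative) ≈ 0.8991
After 'raise': normaliser = 0.9·0.0128 + 0.6·0.0881 + 0.3·0.8991; P(aggressive) ≈ 0.0346, P(balanced) ≈ 0.1582, P(conservative) ≈ 0.8072
After 'raise': normaliser = 0.9·0.0346 + 0.6·0.1582 + 0.3·0.8072; P(aggressive) ≈ 0.0846, P(balanced) ≈ 0.2577, P(conservative) ≈ 0.6577
After 'raise': normaliser = 0.9·0.0846 + 0.6·0.2577 + 0.3·0.6577; P(aggressive) ≈ 0.1778, P(balanced) ≈ 0.3612, P(conservative) ≈ 0.4610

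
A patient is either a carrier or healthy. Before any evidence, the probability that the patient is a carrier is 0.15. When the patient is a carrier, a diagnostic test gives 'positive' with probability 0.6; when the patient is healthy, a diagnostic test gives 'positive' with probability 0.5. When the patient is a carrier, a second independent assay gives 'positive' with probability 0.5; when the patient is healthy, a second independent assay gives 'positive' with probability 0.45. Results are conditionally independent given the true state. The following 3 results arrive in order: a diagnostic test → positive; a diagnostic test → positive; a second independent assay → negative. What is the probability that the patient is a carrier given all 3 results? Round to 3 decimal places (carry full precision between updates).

After a diagnostic test='positive': P(carrier) = 0.6·0.1500 / (0.6·0.1500 + 0.5·0.8500) ≈ 0.1748
After a diagnostic test='positive': P(carrier) = 0.6·0.1748 / (0.6·0.1748 + 0.5·0.8252) ≈ 0.2026
After a second independent assay='negative': P(carrier) = 0.5·0.2026 / (0.5·0.2026 + 0.55·0.7974) ≈ 0.1877

0.188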